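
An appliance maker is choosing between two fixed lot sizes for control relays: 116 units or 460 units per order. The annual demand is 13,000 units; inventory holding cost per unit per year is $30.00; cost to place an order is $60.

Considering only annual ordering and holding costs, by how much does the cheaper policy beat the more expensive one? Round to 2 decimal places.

TC(Q) = (D/Q)S + (Q/2)H
TC(116) = (13,000/116)×60 + (116/2)×30 = $8,464.14
TC(460) = (13,000/460)×60 + (460/2)×30 = $8,595.65
|ΔTC| = |$8,464.14 − $8,595.65| = $131.51

$131.51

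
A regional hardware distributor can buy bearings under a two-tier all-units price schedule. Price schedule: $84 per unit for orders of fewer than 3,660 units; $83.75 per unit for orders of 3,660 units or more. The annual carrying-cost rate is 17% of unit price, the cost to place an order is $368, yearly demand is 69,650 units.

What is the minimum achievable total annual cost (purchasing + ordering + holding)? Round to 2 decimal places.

$5,866,245.19

H₁ = 17%×$84 = $14.2800;  H₂ = 17%×$83.75 = $14.2375
EOQ₁ = √(2×69,650×368/14.2800) = 1,894.68  (< 3,660, feasible at tier 1)
EOQ₂ = √(2×69,650×368/14.2375) = 1,897.50  (< 3,660 → use Q = 3,660 at tier-2 price)
TC(tier 1 (EOQ₁), Q≈1,894.7) = $5,877,656.00
TC(tier 2, Q≈3,660.0) = $5,866,245.19
Minimum at tier 2: $5,866,245.19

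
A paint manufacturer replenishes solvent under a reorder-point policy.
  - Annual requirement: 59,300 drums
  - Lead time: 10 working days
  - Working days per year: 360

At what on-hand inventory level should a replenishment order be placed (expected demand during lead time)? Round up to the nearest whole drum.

Daily demand d = 59,300 / 360 = 164.722 drums/day
Demand during lead time = 164.722 × 10 = 1,647.22
Reorder point = 1,647.22 → round up

1,648 drums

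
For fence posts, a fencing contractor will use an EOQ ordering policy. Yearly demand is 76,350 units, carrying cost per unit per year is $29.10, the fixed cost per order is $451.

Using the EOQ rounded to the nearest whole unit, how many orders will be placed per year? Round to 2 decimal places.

49.64 orders per year

Q* = √(2·D·S / H) = √(2·76,350·451 / 29.1) = √2,366,587.6 ≈ 1,538.37 → Q = 1,538
Orders per year = D/Q = 76,350 / 1,538 = 49.642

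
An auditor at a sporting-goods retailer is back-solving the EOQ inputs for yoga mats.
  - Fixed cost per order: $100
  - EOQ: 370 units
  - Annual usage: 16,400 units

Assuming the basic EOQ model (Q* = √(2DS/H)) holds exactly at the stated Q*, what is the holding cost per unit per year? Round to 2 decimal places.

$23.96

From Q* = √(2DS/H) ⇒ Q*² = 2DS/H.
H = 2DS / Q² = 2 × 16,400 × 100 / 370² = 23.9591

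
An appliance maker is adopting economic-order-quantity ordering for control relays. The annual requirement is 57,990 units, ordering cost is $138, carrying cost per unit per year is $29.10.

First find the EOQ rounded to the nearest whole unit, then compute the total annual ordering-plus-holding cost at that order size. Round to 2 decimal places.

Q* = √(2·D·S / H) = √(2·57,990·138 / 29.1) = √550,008.2 ≈ 741.63 → Q = 742 units
Annual ordering cost = (D/Q)·S = (57,990/742) × 138 = $10,785.20
Annual holding cost  = (Q/2)·H = (742/2) × 29.1 = $10,796.10
Total = $10,785.20 + $10,796.10 = $21,581.30

$21,581.30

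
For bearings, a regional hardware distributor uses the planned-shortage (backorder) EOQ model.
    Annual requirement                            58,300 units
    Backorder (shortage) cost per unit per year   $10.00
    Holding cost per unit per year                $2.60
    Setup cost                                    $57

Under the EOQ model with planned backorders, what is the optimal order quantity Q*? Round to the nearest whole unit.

Basic EOQ = √(2·58,300·57/2.6) = 1,598.822
Backorder adjustment √((H+b)/b) = √((2.6+10)/10) = 1.1225
Q* = 1,598.822 × 1.1225 ≈ 1,794.67

1,795 units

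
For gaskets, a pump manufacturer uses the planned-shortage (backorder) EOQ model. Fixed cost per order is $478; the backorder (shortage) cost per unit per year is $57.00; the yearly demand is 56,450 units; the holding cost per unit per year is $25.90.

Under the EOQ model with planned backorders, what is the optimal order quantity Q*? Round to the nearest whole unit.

1,741 units

Q* = √(2DS/H) · √((H + b)/b)
   = √(2 × 56,450 × 478 / 25.9) · √((25.9 + 57) / 57)
   = 1,443.481 × 1.2060 ≈ 1,740.81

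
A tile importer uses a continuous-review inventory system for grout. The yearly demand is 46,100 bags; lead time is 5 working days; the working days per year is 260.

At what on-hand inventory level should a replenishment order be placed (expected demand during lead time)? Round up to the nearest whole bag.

Daily demand d = 46,100 / 260 = 177.308 bags/day
Demand during lead time = 177.308 × 5 = 886.54
Reorder point = 886.54 → round up

887 bags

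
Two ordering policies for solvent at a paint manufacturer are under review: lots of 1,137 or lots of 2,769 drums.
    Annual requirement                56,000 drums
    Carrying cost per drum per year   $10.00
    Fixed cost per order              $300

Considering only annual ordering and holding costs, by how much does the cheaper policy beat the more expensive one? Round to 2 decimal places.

$548.55

TC(Q) = (D/Q)S + (Q/2)H
TC(1,137) = (56,000/1,137)×300 + (1,137/2)×10 = $20,460.73
TC(2,769) = (56,000/2,769)×300 + (2,769/2)×10 = $19,912.17
Cheaper: Q = 2,769.  Difference = $548.55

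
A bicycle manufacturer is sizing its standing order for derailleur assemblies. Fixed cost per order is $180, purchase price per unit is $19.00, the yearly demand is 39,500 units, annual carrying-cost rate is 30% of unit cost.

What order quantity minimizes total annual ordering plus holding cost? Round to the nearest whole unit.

Holding cost per unit per year: H = 30% × $19 = $5.7000
2DS/H = 2·39,500·180/5.7 = 2,494,736.84
EOQ = √2,494,736.84 ≈ 1,579.47

1,579 units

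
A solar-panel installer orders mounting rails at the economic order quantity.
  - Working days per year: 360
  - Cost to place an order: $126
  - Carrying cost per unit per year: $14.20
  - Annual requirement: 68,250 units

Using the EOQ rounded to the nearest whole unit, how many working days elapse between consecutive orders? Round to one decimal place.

5.8 days

Q* = √(2·D·S / H) = √(2·68,250·126 / 14.2) = √1,211,197.2 ≈ 1,100.54 → Q = 1,101 units
Cycle time = (working days × Q)/D = (360 × 1,101) / 68,250 = 5.807 days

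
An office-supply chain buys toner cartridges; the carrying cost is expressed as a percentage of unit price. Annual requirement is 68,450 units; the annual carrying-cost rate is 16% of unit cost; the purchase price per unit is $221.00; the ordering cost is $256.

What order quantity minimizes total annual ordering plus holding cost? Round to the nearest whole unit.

H = i·C = 0.16 × $221 = $35.3600 per unit-year
EOQ = √(2DS/H) = √(2 × 68,450 × 256 / 35.36)
    = √(991,131.22) ≈ 995.56

996 units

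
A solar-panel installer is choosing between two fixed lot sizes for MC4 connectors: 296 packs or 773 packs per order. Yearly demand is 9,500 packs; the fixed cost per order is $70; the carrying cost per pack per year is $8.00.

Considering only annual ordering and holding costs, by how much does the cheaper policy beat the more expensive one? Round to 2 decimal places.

For each Q, cost = (D/Q)·S + (Q/2)·H.
TC(296) = (9,500/296)×70 + (296/2)×8 = $3,430.62
TC(773) = (9,500/773)×70 + (773/2)×8 = $3,952.28
Cheaper: Q = 296.  Difference = $521.66

$521.66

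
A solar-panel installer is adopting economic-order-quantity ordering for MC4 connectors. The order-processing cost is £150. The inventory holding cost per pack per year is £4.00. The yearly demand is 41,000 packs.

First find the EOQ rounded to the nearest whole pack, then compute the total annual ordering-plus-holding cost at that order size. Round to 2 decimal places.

£7,014.27

Q* = √(2·D·S / H) = √(2·41,000·150 / 4) = √3,075,000.0 ≈ 1,753.57 → Q = 1,754 packs
Ordering: D/Q × S = 41,000/1,754 × £150 = £3,506.27
Holding:  Q/2 × H = 1,754/2 × £4 = £3,508.00
Total = £3,506.27 + £3,508.00 = £7,014.27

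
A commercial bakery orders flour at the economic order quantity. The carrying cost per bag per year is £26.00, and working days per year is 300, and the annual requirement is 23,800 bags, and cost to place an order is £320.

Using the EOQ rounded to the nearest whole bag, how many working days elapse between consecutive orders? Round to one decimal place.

9.6 days

EOQ = √(2DS/H) = √(2 × 23,800 × 320 / 26)
    = √(585,846.15) ≈ 765.41 → Q = 765 bags
T = Q/D × 300 days = 765/23,800 × 300 = 9.643 days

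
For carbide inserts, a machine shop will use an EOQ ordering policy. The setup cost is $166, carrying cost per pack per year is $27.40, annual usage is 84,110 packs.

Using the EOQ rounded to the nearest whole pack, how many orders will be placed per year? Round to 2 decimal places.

83.28 orders per year

2DS/H = 2·84,110·166/27.4 = 1,019,143.07
EOQ = √1,019,143.07 ≈ 1,009.53 → Q = 1,010
N = D/Q = 84,110/1,010 ≈ 83.277 orders/yr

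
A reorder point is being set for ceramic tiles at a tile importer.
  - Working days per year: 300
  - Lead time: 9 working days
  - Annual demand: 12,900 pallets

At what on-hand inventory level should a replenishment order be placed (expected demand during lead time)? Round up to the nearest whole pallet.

Daily demand d = 12,900 / 300 = 43.000 pallets/day
Demand during lead time = 43.000 × 9 = 387.00
Reorder point = 387.00 → round up

387 pallets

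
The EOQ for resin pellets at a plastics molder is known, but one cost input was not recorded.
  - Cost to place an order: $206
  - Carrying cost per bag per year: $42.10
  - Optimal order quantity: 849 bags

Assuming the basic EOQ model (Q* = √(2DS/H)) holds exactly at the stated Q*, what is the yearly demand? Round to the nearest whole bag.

73,655 bags per year

EOQ relation: Q² = 2DS/H, so rearrange for the unknown.
D = Q²H / (2S) = 849² × 42.1 / (2 × 206) = 73,654.67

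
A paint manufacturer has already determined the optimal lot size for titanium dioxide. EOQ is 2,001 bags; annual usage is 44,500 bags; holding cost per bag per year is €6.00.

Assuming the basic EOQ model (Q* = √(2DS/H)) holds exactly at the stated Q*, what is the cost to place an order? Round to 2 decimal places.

€269.93

EOQ relation: Q² = 2DS/H, so rearrange for the unknown.
S = Q²H / (2D) = 2,001² × 6 / (2 × 44,500) = 269.9327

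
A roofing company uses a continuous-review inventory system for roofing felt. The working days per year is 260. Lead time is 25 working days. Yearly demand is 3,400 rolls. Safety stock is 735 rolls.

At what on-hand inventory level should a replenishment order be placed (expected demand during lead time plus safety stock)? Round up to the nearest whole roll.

1,062 rolls

Daily demand d = 3,400 / 260 = 13.077 rolls/day
Demand during lead time = 13.077 × 25 = 326.92
Reorder point = 326.92 + 735 = 1,061.92 → round up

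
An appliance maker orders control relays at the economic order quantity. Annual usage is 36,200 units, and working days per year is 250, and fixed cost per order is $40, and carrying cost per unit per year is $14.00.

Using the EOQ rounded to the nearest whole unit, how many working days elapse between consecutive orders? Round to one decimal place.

Optimal lot size Q* = (2 × 36,200 × $40 / $14)^½ ≈ 454.82 → Q = 455 units
T = Q/D × 250 days = 455/36,200 × 250 = 3.142 days

3.1 days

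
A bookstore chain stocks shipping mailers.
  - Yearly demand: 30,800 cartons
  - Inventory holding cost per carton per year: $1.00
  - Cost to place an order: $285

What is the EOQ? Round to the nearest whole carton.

2DS/H = 2·30,800·285/1 = 17,556,000.00
EOQ = √17,556,000.00 ≈ 4,189.99

4,190 cartons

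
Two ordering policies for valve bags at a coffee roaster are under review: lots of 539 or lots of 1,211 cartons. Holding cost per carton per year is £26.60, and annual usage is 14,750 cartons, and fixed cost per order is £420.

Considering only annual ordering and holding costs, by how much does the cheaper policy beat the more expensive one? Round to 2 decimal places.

For each Q, cost = (D/Q)·S + (Q/2)·H.
TC(539) = (14,750/539)×420 + (539/2)×26.6 = £18,662.21
TC(1,211) = (14,750/1,211)×420 + (1,211/2)×26.6 = £21,221.91
Cheaper: Q = 539.  Difference = £2,559.70

£2,559.70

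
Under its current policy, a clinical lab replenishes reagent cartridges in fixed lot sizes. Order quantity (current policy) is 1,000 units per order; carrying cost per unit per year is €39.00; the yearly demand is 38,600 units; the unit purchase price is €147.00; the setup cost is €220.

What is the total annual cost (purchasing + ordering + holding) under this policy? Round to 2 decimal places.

Annual ordering cost = (D/Q)·S = (38,600/1,000) × 220 = €8,492.00
Annual holding cost  = (Q/2)·H = (1,000/2) × 39 = €19,500.00
Purchase cost = D·C = 38,600 × 147 = €5,674,200.00
Total = €8,492.00 + €19,500.00 + €5,674,200.00 = €5,702,192.00

€5,702,192.00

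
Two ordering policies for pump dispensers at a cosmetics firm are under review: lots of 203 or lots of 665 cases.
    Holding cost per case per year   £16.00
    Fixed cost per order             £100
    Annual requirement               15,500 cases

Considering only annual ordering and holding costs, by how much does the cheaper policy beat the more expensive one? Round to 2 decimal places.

£1,608.64

TC(Q) = (D/Q)S + (Q/2)H
TC(203) = (15,500/203)×100 + (203/2)×16 = £9,259.47
TC(665) = (15,500/665)×100 + (665/2)×16 = £7,650.83
Lots of 665 are cheaper by £1,608.64.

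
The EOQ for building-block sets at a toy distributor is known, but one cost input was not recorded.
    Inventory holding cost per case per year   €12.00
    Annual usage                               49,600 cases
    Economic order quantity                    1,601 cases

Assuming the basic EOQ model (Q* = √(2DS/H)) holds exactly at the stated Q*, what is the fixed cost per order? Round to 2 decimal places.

Since Q* = (2DS/H)^½, squaring gives Q*²·H = 2DS.
S = Q²H / (2D) = 1,601² × 12 / (2 × 49,600) = 310.0646

€310.06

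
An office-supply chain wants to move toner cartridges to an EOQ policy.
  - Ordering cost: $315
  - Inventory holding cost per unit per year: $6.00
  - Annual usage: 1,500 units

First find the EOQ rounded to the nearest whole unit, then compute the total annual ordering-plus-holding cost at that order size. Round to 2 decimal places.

$2,381.18

2DS/H = 2·1,500·315/6 = 157,500.00
EOQ = √157,500.00 ≈ 396.86 → Q = 397 units
Annual ordering cost = (D/Q)·S = (1,500/397) × 315 = $1,190.18
Annual holding cost  = (Q/2)·H = (397/2) × 6 = $1,191.00
Total = $1,190.18 + $1,191.00 = $2,381.18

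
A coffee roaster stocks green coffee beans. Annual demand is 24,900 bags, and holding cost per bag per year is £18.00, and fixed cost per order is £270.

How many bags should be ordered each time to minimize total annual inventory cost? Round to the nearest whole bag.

864 bags

Q* = √(2·D·S / H) = √(2·24,900·270 / 18) = √747,000.0 ≈ 864.29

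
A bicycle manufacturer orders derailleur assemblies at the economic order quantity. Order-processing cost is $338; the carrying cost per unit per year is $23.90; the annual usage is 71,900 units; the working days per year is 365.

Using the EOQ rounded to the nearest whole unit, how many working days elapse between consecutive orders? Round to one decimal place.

7.2 days

EOQ = √(2DS/H) = √(2 × 71,900 × 338 / 23.9)
    = √(2,033,656.90) ≈ 1,426.06 → Q = 1,426 units
Days between orders = 365 / (D/Q) = 365 / 50.421 ≈ 7.239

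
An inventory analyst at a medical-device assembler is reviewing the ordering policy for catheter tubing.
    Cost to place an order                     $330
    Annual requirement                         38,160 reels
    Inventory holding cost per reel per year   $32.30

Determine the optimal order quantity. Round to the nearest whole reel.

883 reels

EOQ = √(2DS/H) = √(2 × 38,160 × 330 / 32.3)
    = √(779,739.94) ≈ 883.03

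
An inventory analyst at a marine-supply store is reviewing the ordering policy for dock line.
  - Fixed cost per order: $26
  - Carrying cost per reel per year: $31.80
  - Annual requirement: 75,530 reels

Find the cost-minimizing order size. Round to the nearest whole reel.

351 reels

Optimal lot size Q* = (2 × 75,530 × $26 / $31.8)^½ ≈ 351.44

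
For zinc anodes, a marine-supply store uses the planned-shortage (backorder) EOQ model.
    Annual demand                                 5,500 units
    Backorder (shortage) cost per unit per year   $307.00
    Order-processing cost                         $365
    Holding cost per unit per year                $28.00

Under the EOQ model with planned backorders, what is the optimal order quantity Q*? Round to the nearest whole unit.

396 units

Basic EOQ = √(2·5,500·365/28) = 378.672
Backorder adjustment √((H+b)/b) = √((28+307)/307) = 1.0446
Q* = 378.672 × 1.0446 ≈ 395.56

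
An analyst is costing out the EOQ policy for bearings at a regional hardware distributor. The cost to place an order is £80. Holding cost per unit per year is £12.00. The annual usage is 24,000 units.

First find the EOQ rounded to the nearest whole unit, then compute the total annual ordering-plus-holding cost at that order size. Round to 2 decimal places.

£6,788.23

Q* = √(2·D·S / H) = √(2·24,000·80 / 12) = √320,000.0 ≈ 565.69 → Q = 566 units
Annual ordering cost = (D/Q)·S = (24,000/566) × 80 = £3,392.23
Annual holding cost  = (Q/2)·H = (566/2) × 12 = £3,396.00
Total = £3,392.23 + £3,396.00 = £6,788.23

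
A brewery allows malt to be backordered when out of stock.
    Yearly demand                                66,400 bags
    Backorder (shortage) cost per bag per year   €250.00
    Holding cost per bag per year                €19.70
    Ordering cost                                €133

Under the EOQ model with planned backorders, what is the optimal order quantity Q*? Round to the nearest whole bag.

983 bags

Basic EOQ = √(2·66,400·133/19.7) = 946.873
Backorder adjustment √((H+b)/b) = √((19.7+250)/250) = 1.0387
Q* = 946.873 × 1.0387 ≈ 983.47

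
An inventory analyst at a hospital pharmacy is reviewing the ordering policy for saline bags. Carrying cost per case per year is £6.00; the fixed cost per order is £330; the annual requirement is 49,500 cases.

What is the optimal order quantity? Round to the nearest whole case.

2,333 cases

EOQ = √(2DS/H) = √(2 × 49,500 × 330 / 6)
    = √(5,445,000.00) ≈ 2,333.45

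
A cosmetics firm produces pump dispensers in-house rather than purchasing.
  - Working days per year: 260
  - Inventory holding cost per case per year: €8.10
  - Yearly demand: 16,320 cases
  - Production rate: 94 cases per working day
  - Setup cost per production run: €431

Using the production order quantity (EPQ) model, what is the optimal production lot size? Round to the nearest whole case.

2,286 cases

d = 16,320/260 = 62.7692 cases/day;  effective holding cost H(1 − d/p) = 8.1·(1 − 62.7692/94) = 2.69116
Q* = √(2DS / H_eff) = √(2·16,320·431 / 2.69116) ≈ 2,286.36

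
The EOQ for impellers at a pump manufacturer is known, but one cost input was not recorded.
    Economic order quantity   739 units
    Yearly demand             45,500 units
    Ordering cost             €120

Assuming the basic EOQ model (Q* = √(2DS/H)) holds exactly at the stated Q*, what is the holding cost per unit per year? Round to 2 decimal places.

From Q* = √(2DS/H) ⇒ Q*² = 2DS/H.
H = 2DS / Q² = 2 × 45,500 × 120 / 739² = 19.9956

€20.00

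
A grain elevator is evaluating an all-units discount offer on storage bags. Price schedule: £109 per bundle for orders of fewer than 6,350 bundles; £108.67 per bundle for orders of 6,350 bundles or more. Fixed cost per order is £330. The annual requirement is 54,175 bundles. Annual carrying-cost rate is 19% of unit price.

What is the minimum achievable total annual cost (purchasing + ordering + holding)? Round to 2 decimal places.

H₁ = 19%×£109 = £20.7100;  H₂ = 19%×£108.67 = £20.6473
EOQ₁ = √(2×54,175×330/20.7100) = 1,313.96  (< 6,350, feasible at tier 1)
EOQ₂ = √(2×54,175×330/20.6473) = 1,315.95  (< 6,350 → use Q = 6,350 at tier-2 price)
TC(tier 1 (EOQ₁), Q≈1,314.0) = £5,932,287.06
TC(tier 2, Q≈6,350.0) = £5,955,567.82
Minimum at tier 1 (EOQ₁): £5,932,287.06

£5,932,287.06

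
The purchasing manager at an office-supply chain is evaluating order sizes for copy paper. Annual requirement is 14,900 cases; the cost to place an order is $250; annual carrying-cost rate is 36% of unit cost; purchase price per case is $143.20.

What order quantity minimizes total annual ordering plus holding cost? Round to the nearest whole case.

380 cases

H = i·C = 0.36 × $143.2 = $51.5520 per case-year
2DS/H = 2·14,900·250/51.552 = 144,514.28
EOQ = √144,514.28 ≈ 380.15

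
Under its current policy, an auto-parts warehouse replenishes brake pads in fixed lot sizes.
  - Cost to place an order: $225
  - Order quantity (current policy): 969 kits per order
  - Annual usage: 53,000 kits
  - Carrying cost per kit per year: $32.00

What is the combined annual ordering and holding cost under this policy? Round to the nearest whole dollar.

Orders/yr = 53,000/969 = 54.696; ordering cost = 54.696 × $225 = $12,306.50
Average inventory = 969/2 = 484.5; holding cost = 484.5 × $32 = $15,504.00
Total = $12,306.50 + $15,504.00 = $27,810.50

$27,811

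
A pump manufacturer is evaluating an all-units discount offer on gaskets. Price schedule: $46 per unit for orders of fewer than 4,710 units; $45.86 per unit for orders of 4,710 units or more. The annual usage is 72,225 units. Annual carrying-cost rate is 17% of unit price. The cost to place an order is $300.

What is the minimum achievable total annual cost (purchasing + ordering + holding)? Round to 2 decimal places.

H₁ = 17%×$46 = $7.8200;  H₂ = 17%×$45.86 = $7.7962
EOQ₁ = √(2×72,225×300/7.8200) = 2,354.05  (< 4,710, feasible at tier 1)
EOQ₂ = √(2×72,225×300/7.7962) = 2,357.64  (< 4,710 → use Q = 4,710 at tier-2 price)
TC(tier 1 (EOQ₁), Q≈2,354.1) = $3,340,758.69
TC(tier 2, Q≈4,710.0) = $3,335,198.87
Minimum at tier 2: $3,335,198.87

$3,335,198.87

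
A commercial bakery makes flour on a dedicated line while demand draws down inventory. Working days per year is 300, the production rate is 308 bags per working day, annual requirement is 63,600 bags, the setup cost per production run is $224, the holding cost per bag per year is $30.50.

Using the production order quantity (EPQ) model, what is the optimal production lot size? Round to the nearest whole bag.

d = 63,600/300 = 212.0000 bags/day;  effective holding cost H(1 − d/p) = 30.5·(1 − 212.0000/308) = 9.50649
Q* = √(2DS / H_eff) = √(2·63,600·224 / 9.50649) ≈ 1,731.24

1,731 bags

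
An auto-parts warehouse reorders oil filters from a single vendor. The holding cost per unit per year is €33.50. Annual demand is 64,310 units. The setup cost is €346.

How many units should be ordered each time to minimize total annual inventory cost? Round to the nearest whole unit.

Q* = √(2·D·S / H) = √(2·64,310·346 / 33.5) = √1,328,433.4 ≈ 1,152.58

1,153 units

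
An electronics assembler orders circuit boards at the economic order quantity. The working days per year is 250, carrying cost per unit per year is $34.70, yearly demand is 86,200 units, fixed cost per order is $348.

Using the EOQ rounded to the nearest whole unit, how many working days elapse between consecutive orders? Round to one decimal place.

3.8 days

Q* = √(2·D·S / H) = √(2·86,200·348 / 34.7) = √1,728,968.3 ≈ 1,314.90 → Q = 1,315 units
Cycle time = (working days × Q)/D = (250 × 1,315) / 86,200 = 3.814 days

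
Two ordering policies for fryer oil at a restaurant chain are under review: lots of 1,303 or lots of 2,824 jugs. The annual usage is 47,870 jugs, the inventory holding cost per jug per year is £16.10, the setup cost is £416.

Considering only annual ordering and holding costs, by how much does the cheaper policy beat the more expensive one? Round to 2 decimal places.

£4,012.59

TC(Q) = (D/Q)S + (Q/2)H
TC(1,303) = (47,870/1,303)×416 + (1,303/2)×16.1 = £25,772.28
TC(2,824) = (47,870/2,824)×416 + (2,824/2)×16.1 = £29,784.87
|ΔTC| = |£25,772.28 − £29,784.87| = £4,012.59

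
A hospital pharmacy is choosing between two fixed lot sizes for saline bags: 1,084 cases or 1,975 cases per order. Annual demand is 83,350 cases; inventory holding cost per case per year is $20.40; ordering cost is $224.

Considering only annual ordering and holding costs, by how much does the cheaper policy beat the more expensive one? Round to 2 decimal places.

TC(Q) = (D/Q)S + (Q/2)H
TC(1,084) = (83,350/1,084)×224 + (1,084/2)×20.4 = $28,280.42
TC(1,975) = (83,350/1,975)×224 + (1,975/2)×20.4 = $29,598.37
Cheaper: Q = 1,084.  Difference = $1,317.95

$1,317.95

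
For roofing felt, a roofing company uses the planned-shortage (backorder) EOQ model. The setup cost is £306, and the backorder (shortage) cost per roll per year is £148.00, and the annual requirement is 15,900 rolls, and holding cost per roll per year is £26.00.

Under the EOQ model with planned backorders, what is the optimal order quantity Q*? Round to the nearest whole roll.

Q* = √(2DS/H) · √((H + b)/b)
   = √(2 × 15,900 × 306 / 26) · √((26 + 148) / 148)
   = 611.769 × 1.0843 ≈ 663.33

663 rolls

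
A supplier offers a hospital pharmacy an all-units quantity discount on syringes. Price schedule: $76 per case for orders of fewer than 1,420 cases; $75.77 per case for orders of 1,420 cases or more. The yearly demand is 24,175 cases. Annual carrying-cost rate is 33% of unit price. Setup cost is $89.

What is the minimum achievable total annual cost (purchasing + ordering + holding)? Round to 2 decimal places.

$1,847,688.60

H₁ = 33%×$76 = $25.0800;  H₂ = 33%×$75.77 = $25.0041
EOQ₁ = √(2×24,175×89/25.0800) = 414.22  (< 1,420, feasible at tier 1)
EOQ₂ = √(2×24,175×89/25.0041) = 414.85  (< 1,420 → use Q = 1,420 at tier-2 price)
TC(tier 1 (EOQ₁), Q≈414.2) = $1,847,688.60
TC(tier 2, Q≈1,420.0) = $1,851,007.85
Minimum at tier 1 (EOQ₁): $1,847,688.60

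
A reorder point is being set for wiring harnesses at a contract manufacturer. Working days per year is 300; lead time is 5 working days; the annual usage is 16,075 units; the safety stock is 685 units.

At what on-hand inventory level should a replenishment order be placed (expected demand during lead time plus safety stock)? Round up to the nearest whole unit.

953 units

Daily demand d = 16,075 / 300 = 53.583 units/day
Demand during lead time = 53.583 × 5 = 267.92
Reorder point = 267.92 + 685 = 952.92 → round up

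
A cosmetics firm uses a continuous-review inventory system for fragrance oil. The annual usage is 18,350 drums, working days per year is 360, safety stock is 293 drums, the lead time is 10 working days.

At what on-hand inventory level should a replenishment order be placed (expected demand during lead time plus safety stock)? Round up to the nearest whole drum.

Daily demand d = 18,350 / 360 = 50.972 drums/day
Demand during lead time = 50.972 × 10 = 509.72
Reorder point = 509.72 + 293 = 802.72 → round up

803 drums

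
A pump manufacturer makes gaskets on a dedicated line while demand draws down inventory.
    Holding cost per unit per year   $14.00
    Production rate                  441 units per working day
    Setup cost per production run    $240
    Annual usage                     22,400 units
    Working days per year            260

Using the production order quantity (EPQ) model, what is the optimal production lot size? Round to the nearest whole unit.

Daily demand d = 22,400/260 = 86.154; p = 441; 1 − d/p = 0.80464
EPQ = √(2DS / (H(1 − d/p)))
    = √(2 × 22,400 × 240 / (14 × 0.80464)) ≈ 976.97

977 units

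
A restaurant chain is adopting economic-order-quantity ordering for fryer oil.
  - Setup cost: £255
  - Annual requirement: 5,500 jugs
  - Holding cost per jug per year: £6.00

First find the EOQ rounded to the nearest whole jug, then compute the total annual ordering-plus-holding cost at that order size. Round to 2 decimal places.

£4,102.44

Q* = √(2·D·S / H) = √(2·5,500·255 / 6) = √467,500.0 ≈ 683.74 → Q = 684 jugs
Ordering: D/Q × S = 5,500/684 × £255 = £2,050.44
Holding:  Q/2 × H = 684/2 × £6 = £2,052.00
Total = £2,050.44 + £2,052.00 = £4,102.44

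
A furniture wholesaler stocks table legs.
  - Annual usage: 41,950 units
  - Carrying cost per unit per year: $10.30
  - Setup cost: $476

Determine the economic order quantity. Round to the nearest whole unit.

Optimal lot size Q* = (2 × 41,950 × $476 / $10.3)^½ ≈ 1,969.09

1,969 units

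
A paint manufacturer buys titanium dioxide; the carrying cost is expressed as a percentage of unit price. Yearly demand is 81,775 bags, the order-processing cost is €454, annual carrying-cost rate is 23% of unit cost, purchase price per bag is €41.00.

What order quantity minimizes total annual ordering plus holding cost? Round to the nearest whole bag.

H = i·C = 0.23 × €41 = €9.4300 per bag-year
Q* = √(2·D·S / H) = √(2·81,775·454 / 9.43) = √7,873,987.3 ≈ 2,806.06

2,806 bags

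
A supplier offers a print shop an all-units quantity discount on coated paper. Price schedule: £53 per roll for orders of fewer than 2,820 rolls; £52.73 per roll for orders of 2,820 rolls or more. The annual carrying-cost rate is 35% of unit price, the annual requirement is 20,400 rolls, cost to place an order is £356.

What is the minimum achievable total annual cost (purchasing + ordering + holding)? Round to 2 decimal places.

£1,097,614.48

H₁ = 35%×£53 = £18.5500;  H₂ = 35%×£52.73 = £18.4555
EOQ₁ = √(2×20,400×356/18.5500) = 884.88  (< 2,820, feasible at tier 1)
EOQ₂ = √(2×20,400×356/18.4555) = 887.14  (< 2,820 → use Q = 2,820 at tier-2 price)
TC(tier 1 (EOQ₁), Q≈884.9) = £1,097,614.48
TC(tier 2, Q≈2,820.0) = £1,104,289.57
Minimum at tier 1 (EOQ₁): £1,097,614.48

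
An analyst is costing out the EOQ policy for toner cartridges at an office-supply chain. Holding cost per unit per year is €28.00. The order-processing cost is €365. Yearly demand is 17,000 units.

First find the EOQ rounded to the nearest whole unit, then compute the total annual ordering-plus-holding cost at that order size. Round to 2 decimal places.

EOQ = √(2DS/H) = √(2 × 17,000 × 365 / 28)
    = √(443,214.29) ≈ 665.74 → Q = 666 units
Orders/yr = 17,000/666 = 25.526; ordering cost = 25.526 × €365 = €9,316.82
Average inventory = 666/2 = 333; holding cost = 333 × €28 = €9,324.00
Total = €9,316.82 + €9,324.00 = €18,640.82

€18,640.82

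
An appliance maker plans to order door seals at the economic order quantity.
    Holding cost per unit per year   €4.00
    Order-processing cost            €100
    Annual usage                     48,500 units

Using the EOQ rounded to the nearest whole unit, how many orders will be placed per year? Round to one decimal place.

31.1 orders per year

2DS/H = 2·48,500·100/4 = 2,425,000.00
EOQ = √2,425,000.00 ≈ 1,557.24 → Q = 1,557
Orders per year = D/Q = 48,500 / 1,557 = 31.150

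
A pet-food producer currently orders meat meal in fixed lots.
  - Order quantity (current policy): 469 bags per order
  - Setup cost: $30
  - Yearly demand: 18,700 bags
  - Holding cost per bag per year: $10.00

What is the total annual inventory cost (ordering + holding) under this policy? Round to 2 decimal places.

Annual ordering cost = (D/Q)·S = (18,700/469) × 30 = $1,196.16
Annual holding cost  = (Q/2)·H = (469/2) × 10 = $2,345.00
Total = $1,196.16 + $2,345.00 = $3,541.16

$3,541.16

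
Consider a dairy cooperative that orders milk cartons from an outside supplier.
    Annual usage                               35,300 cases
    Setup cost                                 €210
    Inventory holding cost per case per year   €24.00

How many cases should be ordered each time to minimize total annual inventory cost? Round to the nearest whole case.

786 cases

2DS/H = 2·35,300·210/24 = 617,750.00
EOQ = √617,750.00 ≈ 785.97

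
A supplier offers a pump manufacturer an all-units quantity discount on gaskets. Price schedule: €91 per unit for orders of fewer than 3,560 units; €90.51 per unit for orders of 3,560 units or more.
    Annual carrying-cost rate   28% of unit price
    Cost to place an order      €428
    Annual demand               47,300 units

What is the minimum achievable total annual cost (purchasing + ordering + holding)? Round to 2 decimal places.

H₁ = 28%×€91 = €25.4800;  H₂ = 28%×€90.51 = €25.3428
EOQ₁ = √(2×47,300×428/25.4800) = 1,260.57  (< 3,560, feasible at tier 1)
EOQ₂ = √(2×47,300×428/25.3428) = 1,263.98  (< 3,560 → use Q = 3,560 at tier-2 price)
TC(tier 1 (EOQ₁), Q≈1,260.6) = €4,336,419.38
TC(tier 2, Q≈3,560.0) = €4,331,919.81
Minimum at tier 2: €4,331,919.81

€4,331,919.81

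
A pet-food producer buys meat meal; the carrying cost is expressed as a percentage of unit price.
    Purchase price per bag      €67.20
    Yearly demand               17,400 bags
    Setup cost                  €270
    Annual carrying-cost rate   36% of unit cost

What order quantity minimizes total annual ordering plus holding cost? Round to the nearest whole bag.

H = i·C = 0.36 × €67.2 = €24.1920 per bag-year
Q* = √(2·D·S / H) = √(2·17,400·270 / 24.192) = √388,392.9 ≈ 623.21

623 bags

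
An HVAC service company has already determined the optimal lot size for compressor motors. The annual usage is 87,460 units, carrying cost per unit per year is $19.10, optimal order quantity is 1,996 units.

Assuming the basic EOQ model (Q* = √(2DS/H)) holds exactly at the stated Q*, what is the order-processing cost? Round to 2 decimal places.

From Q* = √(2DS/H) ⇒ Q*² = 2DS/H.
S = Q²H / (2D) = 1,996² × 19.1 / (2 × 87,460) = 435.0258

$435.03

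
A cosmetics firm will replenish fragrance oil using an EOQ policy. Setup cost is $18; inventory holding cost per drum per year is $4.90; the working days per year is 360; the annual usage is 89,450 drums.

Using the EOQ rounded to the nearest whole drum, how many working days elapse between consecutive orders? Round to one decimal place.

3.3 days

Q* = √(2·D·S / H) = √(2·89,450·18 / 4.9) = √657,183.7 ≈ 810.67 → Q = 811 drums
Days between orders = 360 / (D/Q) = 360 / 110.296 ≈ 3.264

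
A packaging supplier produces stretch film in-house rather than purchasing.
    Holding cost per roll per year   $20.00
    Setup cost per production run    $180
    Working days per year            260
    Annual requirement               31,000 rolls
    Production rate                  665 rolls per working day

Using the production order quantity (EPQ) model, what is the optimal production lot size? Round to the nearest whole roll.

Daily demand d = 31,000/260 = 119.231; p = 665; 1 − d/p = 0.82071
EPQ = √(2DS / (H(1 − d/p)))
    = √(2 × 31,000 × 180 / (20 × 0.82071)) ≈ 824.56

825 rolls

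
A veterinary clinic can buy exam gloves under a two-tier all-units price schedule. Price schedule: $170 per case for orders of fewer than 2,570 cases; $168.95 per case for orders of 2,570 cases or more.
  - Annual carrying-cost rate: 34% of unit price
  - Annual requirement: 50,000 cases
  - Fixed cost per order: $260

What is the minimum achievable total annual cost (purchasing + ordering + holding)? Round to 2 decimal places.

$8,526,372.62

H₁ = 34%×$170 = $57.8000;  H₂ = 34%×$168.95 = $57.4430
EOQ₁ = √(2×50,000×260/57.8000) = 670.69  (< 2,570, feasible at tier 1)
EOQ₂ = √(2×50,000×260/57.4430) = 672.77  (< 2,570 → use Q = 2,570 at tier-2 price)
TC(tier 1 (EOQ₁), Q≈670.7) = $8,538,765.96
TC(tier 2, Q≈2,570.0) = $8,526,372.62
Minimum at tier 2: $8,526,372.62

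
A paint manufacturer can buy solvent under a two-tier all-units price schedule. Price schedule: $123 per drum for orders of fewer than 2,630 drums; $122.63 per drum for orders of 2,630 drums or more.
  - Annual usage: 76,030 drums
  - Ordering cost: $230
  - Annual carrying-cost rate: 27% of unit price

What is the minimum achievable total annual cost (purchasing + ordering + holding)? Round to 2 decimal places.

$9,373,747.69

H₁ = 27%×$123 = $33.2100;  H₂ = 27%×$122.63 = $33.1101
EOQ₁ = √(2×76,030×230/33.2100) = 1,026.21  (< 2,630, feasible at tier 1)
EOQ₂ = √(2×76,030×230/33.1101) = 1,027.76  (< 2,630 → use Q = 2,630 at tier-2 price)
TC(tier 1 (EOQ₁), Q≈1,026.2) = $9,385,770.49
TC(tier 2, Q≈2,630.0) = $9,373,747.69
Minimum at tier 2: $9,373,747.69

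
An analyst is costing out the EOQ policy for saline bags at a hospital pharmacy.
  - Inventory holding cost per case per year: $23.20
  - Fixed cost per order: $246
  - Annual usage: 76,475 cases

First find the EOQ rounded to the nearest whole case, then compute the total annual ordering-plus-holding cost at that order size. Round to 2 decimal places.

2DS/H = 2·76,475·246/23.2 = 1,621,797.41
EOQ = √1,621,797.41 ≈ 1,273.50 → Q = 1,273 cases
Ordering: D/Q × S = 76,475/1,273 × $246 = $14,778.36
Holding:  Q/2 × H = 1,273/2 × $23.2 = $14,766.80
Total = $14,778.36 + $14,766.80 = $29,545.16

$29,545.16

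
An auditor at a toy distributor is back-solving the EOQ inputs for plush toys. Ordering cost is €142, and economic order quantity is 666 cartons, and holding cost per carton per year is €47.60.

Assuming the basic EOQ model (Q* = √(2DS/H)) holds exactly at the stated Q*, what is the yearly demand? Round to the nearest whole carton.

74,342 cartons per year

From Q* = √(2DS/H) ⇒ Q*² = 2DS/H.
D = Q²H / (2S) = 666² × 47.6 / (2 × 142) = 74,342.48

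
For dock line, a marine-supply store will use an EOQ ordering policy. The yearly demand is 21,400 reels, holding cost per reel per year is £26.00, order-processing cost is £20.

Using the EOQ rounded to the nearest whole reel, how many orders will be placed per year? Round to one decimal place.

118.2 orders per year

Q* = √(2·D·S / H) = √(2·21,400·20 / 26) = √32,923.1 ≈ 181.45 → Q = 181
N = D/Q = 21,400/181 ≈ 118.232 orders/yr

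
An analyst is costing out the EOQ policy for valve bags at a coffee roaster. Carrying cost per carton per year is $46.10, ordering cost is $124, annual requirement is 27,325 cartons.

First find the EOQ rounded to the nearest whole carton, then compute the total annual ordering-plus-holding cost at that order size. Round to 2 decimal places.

$17,674.89

2DS/H = 2·27,325·124/46.1 = 146,997.83
EOQ = √146,997.83 ≈ 383.40 → Q = 383 cartons
Annual ordering cost = (D/Q)·S = (27,325/383) × 124 = $8,846.74
Annual holding cost  = (Q/2)·H = (383/2) × 46.1 = $8,828.15
Total = $8,846.74 + $8,828.15 = $17,674.89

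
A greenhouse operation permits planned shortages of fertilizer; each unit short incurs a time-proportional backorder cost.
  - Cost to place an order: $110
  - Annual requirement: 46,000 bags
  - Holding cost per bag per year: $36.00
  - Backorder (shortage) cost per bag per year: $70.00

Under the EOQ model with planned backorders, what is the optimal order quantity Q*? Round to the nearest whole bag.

652 bags

Basic EOQ = √(2·46,000·110/36) = 530.199
Backorder adjustment √((H+b)/b) = √((36+70)/70) = 1.2306
Q* = 530.199 × 1.2306 ≈ 652.44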